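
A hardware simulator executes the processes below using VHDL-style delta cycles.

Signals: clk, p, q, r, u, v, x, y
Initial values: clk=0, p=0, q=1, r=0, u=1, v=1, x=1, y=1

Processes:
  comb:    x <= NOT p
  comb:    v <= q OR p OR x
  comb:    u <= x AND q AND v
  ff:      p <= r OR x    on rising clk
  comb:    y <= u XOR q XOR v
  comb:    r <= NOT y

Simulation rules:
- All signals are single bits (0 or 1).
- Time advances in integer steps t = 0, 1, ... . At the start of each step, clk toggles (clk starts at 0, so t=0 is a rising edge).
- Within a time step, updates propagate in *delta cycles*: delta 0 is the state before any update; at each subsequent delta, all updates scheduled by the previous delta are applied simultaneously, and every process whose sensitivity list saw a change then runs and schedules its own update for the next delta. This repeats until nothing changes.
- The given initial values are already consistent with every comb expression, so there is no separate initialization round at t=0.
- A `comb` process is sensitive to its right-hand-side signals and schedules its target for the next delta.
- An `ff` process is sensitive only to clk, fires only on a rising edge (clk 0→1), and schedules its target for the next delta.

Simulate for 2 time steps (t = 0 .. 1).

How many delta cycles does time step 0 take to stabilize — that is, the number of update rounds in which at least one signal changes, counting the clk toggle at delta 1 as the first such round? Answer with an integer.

t=0 Δ0: q=1 p=0 y=1 v=1 r=0 x=1 u=1 clk=0
  Δ1: clk:0→1
  Δ2: p:0→1
  Δ3: x:1→0
  Δ4: u:1→0
  Δ5: y:1→0
  Δ6: r:0→1
  (6Δ to stable)
t=1 Δ0: q=1 p=1 y=0 v=1 r=1 x=0 u=0 clk=1
  Δ1: clk:1→0
  (1Δ to stable)

6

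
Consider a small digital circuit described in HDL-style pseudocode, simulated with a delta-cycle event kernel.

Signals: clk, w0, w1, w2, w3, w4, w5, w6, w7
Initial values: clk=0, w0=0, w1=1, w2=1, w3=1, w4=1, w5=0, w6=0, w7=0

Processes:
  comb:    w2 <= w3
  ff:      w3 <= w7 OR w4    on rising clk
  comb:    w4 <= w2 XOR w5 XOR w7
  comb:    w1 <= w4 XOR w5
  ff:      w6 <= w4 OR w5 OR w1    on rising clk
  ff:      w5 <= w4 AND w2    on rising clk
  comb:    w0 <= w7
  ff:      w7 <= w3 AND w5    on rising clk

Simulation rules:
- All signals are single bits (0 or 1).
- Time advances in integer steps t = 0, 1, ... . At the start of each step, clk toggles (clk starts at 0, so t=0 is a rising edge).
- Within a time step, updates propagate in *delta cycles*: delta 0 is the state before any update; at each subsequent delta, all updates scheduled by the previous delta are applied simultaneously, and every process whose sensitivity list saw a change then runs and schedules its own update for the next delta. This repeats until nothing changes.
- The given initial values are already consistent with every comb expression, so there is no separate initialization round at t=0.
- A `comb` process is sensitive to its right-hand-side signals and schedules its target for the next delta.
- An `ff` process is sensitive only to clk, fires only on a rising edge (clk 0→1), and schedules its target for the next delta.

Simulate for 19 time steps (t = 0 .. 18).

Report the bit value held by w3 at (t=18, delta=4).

1

t0.Δ0 clk=0 w6=0 w1=1 w0=0 w7=0 w4=1 w5=0 w3=1 w2=1
t0.Δ1 clk=1 w6=0 w1=1 w0=0 w7=0 w4=1 w5=0 w3=1 w2=1
t0.Δ2 clk=1 w6=1 w1=1 w0=0 w7=0 w4=1 w5=1 w3=1 w2=1
t0.Δ3 clk=1 w6=1 w1=0 w0=0 w7=0 w4=0 w5=1 w3=1 w2=1
t0.Δ4 clk=1 w6=1 w1=1 w0=0 w7=0 w4=0 w5=1 w3=1 w2=1
t1.Δ0 clk=1 w6=1 w1=1 w0=0 w7=0 w4=0 w5=1 w3=1 w2=1
t1.Δ1 clk=0 w6=1 w1=1 w0=0 w7=0 w4=0 w5=1 w3=1 w2=1
t2.Δ0 clk=0 w6=1 w1=1 w0=0 w7=0 w4=0 w5=1 w3=1 w2=1
t2.Δ1 clk=1 w6=1 w1=1 w0=0 w7=0 w4=0 w5=1 w3=1 w2=1
t2.Δ2 clk=1 w6=1 w1=1 w0=0 w7=1 w4=0 w5=0 w3=0 w2=1
t2.Δ3 clk=1 w6=1 w1=0 w0=1 w7=1 w4=0 w5=0 w3=0 w2=0
t2.Δ4 clk=1 w6=1 w1=0 w0=1 w7=1 w4=1 w5=0 w3=0 w2=0
t2.Δ5 clk=1 w6=1 w1=1 w0=1 w7=1 w4=1 w5=0 w3=0 w2=0
t3.Δ0 clk=1 w6=1 w1=1 w0=1 w7=1 w4=1 w5=0 w3=0 w2=0
t3.Δ1 clk=0 w6=1 w1=1 w0=1 w7=1 w4=1 w5=0 w3=0 w2=0
t4.Δ0 clk=0 w6=1 w1=1 w0=1 w7=1 w4=1 w5=0 w3=0 w2=0
t4.Δ1 clk=1 w6=1 w1=1 w0=1 w7=1 w4=1 w5=0 w3=0 w2=0
t4.Δ2 clk=1 w6=1 w1=1 w0=1 w7=0 w4=1 w5=0 w3=1 w2=0
t4.Δ3 clk=1 w6=1 w1=1 w0=0 w7=0 w4=0 w5=0 w3=1 w2=1
t4.Δ4 clk=1 w6=1 w1=0 w0=0 w7=0 w4=1 w5=0 w3=1 w2=1
t4.Δ5 clk=1 w6=1 w1=1 w0=0 w7=0 w4=1 w5=0 w3=1 w2=1
t5.Δ0 clk=1 w6=1 w1=1 w0=0 w7=0 w4=1 w5=0 w3=1 w2=1
t5.Δ1 clk=0 w6=1 w1=1 w0=0 w7=0 w4=1 w5=0 w3=1 w2=1
t6.Δ0 clk=0 w6=1 w1=1 w0=0 w7=0 w4=1 w5=0 w3=1 w2=1
t6.Δ1 clk=1 w6=1 w1=1 w0=0 w7=0 w4=1 w5=0 w3=1 w2=1
t6.Δ2 clk=1 w6=1 w1=1 w0=0 w7=0 w4=1 w5=1 w3=1 w2=1
t6.Δ3 clk=1 w6=1 w1=0 w0=0 w7=0 w4=0 w5=1 w3=1 w2=1
t6.Δ4 clk=1 w6=1 w1=1 w0=0 w7=0 w4=0 w5=1 w3=1 w2=1
t7.Δ0 clk=1 w6=1 w1=1 w0=0 w7=0 w4=0 w5=1 w3=1 w2=1
t7.Δ1 clk=0 w6=1 w1=1 w0=0 w7=0 w4=0 w5=1 w3=1 w2=1
t8.Δ0 clk=0 w6=1 w1=1 w0=0 w7=0 w4=0 w5=1 w3=1 w2=1
t8.Δ1 clk=1 w6=1 w1=1 w0=0 w7=0 w4=0 w5=1 w3=1 w2=1
t8.Δ2 clk=1 w6=1 w1=1 w0=0 w7=1 w4=0 w5=0 w3=0 w2=1
t8.Δ3 clk=1 w6=1 w1=0 w0=1 w7=1 w4=0 w5=0 w3=0 w2=0
t8.Δ4 clk=1 w6=1 w1=0 w0=1 w7=1 w4=1 w5=0 w3=0 w2=0
t8.Δ5 clk=1 w6=1 w1=1 w0=1 w7=1 w4=1 w5=0 w3=0 w2=0
t9.Δ0 clk=1 w6=1 w1=1 w0=1 w7=1 w4=1 w5=0 w3=0 w2=0
t9.Δ1 clk=0 w6=1 w1=1 w0=1 w7=1 w4=1 w5=0 w3=0 w2=0
t10.Δ0 clk=0 w6=1 w1=1 w0=1 w7=1 w4=1 w5=0 w3=0 w2=0
t10.Δ1 clk=1 w6=1 w1=1 w0=1 w7=1 w4=1 w5=0 w3=0 w2=0
t10.Δ2 clk=1 w6=1 w1=1 w0=1 w7=0 w4=1 w5=0 w3=1 w2=0
t10.Δ3 clk=1 w6=1 w1=1 w0=0 w7=0 w4=0 w5=0 w3=1 w2=1
t10.Δ4 clk=1 w6=1 w1=0 w0=0 w7=0 w4=1 w5=0 w3=1 w2=1
t10.Δ5 clk=1 w6=1 w1=1 w0=0 w7=0 w4=1 w5=0 w3=1 w2=1
t11.Δ0 clk=1 w6=1 w1=1 w0=0 w7=0 w4=1 w5=0 w3=1 w2=1
t11.Δ1 clk=0 w6=1 w1=1 w0=0 w7=0 w4=1 w5=0 w3=1 w2=1
t12.Δ0 clk=0 w6=1 w1=1 w0=0 w7=0 w4=1 w5=0 w3=1 w2=1
t12.Δ1 clk=1 w6=1 w1=1 w0=0 w7=0 w4=1 w5=0 w3=1 w2=1
t12.Δ2 clk=1 w6=1 w1=1 w0=0 w7=0 w4=1 w5=1 w3=1 w2=1
t12.Δ3 clk=1 w6=1 w1=0 w0=0 w7=0 w4=0 w5=1 w3=1 w2=1
t12.Δ4 clk=1 w6=1 w1=1 w0=0 w7=0 w4=0 w5=1 w3=1 w2=1
t13.Δ0 clk=1 w6=1 w1=1 w0=0 w7=0 w4=0 w5=1 w3=1 w2=1
t13.Δ1 clk=0 w6=1 w1=1 w0=0 w7=0 w4=0 w5=1 w3=1 w2=1
t14.Δ0 clk=0 w6=1 w1=1 w0=0 w7=0 w4=0 w5=1 w3=1 w2=1
t14.Δ1 clk=1 w6=1 w1=1 w0=0 w7=0 w4=0 w5=1 w3=1 w2=1
t14.Δ2 clk=1 w6=1 w1=1 w0=0 w7=1 w4=0 w5=0 w3=0 w2=1
t14.Δ3 clk=1 w6=1 w1=0 w0=1 w7=1 w4=0 w5=0 w3=0 w2=0
t14.Δ4 clk=1 w6=1 w1=0 w0=1 w7=1 w4=1 w5=0 w3=0 w2=0
t14.Δ5 clk=1 w6=1 w1=1 w0=1 w7=1 w4=1 w5=0 w3=0 w2=0
t15.Δ0 clk=1 w6=1 w1=1 w0=1 w7=1 w4=1 w5=0 w3=0 w2=0
t15.Δ1 clk=0 w6=1 w1=1 w0=1 w7=1 w4=1 w5=0 w3=0 w2=0
t16.Δ0 clk=0 w6=1 w1=1 w0=1 w7=1 w4=1 w5=0 w3=0 w2=0
t16.Δ1 clk=1 w6=1 w1=1 w0=1 w7=1 w4=1 w5=0 w3=0 w2=0
t16.Δ2 clk=1 w6=1 w1=1 w0=1 w7=0 w4=1 w5=0 w3=1 w2=0
t16.Δ3 clk=1 w6=1 w1=1 w0=0 w7=0 w4=0 w5=0 w3=1 w2=1
t16.Δ4 clk=1 w6=1 w1=0 w0=0 w7=0 w4=1 w5=0 w3=1 w2=1
t16.Δ5 clk=1 w6=1 w1=1 w0=0 w7=0 w4=1 w5=0 w3=1 w2=1
t17.Δ0 clk=1 w6=1 w1=1 w0=0 w7=0 w4=1 w5=0 w3=1 w2=1
t17.Δ1 clk=0 w6=1 w1=1 w0=0 w7=0 w4=1 w5=0 w3=1 w2=1
t18.Δ0 clk=0 w6=1 w1=1 w0=0 w7=0 w4=1 w5=0 w3=1 w2=1
t18.Δ1 clk=1 w6=1 w1=1 w0=0 w7=0 w4=1 w5=0 w3=1 w2=1
t18.Δ2 clk=1 w6=1 w1=1 w0=0 w7=0 w4=1 w5=1 w3=1 w2=1
t18.Δ3 clk=1 w6=1 w1=0 w0=0 w7=0 w4=0 w5=1 w3=1 w2=1
t18.Δ4 clk=1 w6=1 w1=1 w0=0 w7=0 w4=0 w5=1 w3=1 w2=1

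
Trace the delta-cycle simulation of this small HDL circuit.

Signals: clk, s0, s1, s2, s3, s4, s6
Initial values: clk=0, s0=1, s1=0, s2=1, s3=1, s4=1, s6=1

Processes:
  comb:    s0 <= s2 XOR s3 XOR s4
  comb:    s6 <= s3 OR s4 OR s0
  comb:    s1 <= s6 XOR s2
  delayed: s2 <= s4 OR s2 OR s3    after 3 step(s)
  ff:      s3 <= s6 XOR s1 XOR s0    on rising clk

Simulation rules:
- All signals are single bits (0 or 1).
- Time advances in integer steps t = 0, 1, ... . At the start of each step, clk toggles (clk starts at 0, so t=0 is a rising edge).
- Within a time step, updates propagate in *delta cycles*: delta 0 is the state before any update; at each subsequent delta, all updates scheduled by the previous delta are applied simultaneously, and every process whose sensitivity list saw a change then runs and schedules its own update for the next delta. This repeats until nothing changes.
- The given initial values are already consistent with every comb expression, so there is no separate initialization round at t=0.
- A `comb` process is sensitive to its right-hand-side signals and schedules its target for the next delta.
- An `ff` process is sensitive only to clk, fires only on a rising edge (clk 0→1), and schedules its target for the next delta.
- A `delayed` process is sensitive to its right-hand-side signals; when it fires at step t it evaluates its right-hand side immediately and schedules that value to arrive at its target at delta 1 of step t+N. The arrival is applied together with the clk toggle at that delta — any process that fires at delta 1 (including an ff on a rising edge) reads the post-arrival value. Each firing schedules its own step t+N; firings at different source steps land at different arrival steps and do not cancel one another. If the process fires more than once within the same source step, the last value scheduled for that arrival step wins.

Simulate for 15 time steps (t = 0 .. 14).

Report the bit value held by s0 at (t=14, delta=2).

t=0 Δ0: s6=1 s0=1 clk=0 s2=1 s3=1 s1=0 s4=1
  Δ1: clk:0→1
  Δ2: s3:1→0
  Δ3: s0:1→0
  (3Δ to stable)
t=1 Δ0: s6=1 s0=0 clk=1 s2=1 s3=0 s1=0 s4=1
  Δ1: clk:1→0
  (1Δ to stable)
t=2 Δ0: s6=1 s0=0 clk=0 s2=1 s3=0 s1=0 s4=1
  Δ1: clk:0→1
  Δ2: s3:0→1
  Δ3: s0:0→1
  (3Δ to stable)
t=3 Δ0: s6=1 s0=1 clk=1 s2=1 s3=1 s1=0 s4=1
  Δ1: clk:1→0
  (1Δ to stable)
t=4 Δ0: s6=1 s0=1 clk=0 s2=1 s3=1 s1=0 s4=1
  Δ1: clk:0→1
  Δ2: s3:1→0
  Δ3: s0:1→0
  (3Δ to stable)
t=5 Δ0: s6=1 s0=0 clk=1 s2=1 s3=0 s1=0 s4=1
  Δ1: clk:1→0
  (1Δ to stable)
t=6 Δ0: s6=1 s0=0 clk=0 s2=1 s3=0 s1=0 s4=1
  Δ1: clk:0→1
  Δ2: s3:0→1
  Δ3: s0:0→1
  (3Δ to stable)
t=7 Δ0: s6=1 s0=1 clk=1 s2=1 s3=1 s1=0 s4=1
  Δ1: clk:1→0
  (1Δ to stable)
t=8 Δ0: s6=1 s0=1 clk=0 s2=1 s3=1 s1=0 s4=1
  Δ1: clk:0→1
  Δ2: s3:1→0
  Δ3: s0:1→0
  (3Δ to stable)
t=9 Δ0: s6=1 s0=0 clk=1 s2=1 s3=0 s1=0 s4=1
  Δ1: clk:1→0
  (1Δ to stable)
t=10 Δ0: s6=1 s0=0 clk=0 s2=1 s3=0 s1=0 s4=1
  Δ1: clk:0→1
  Δ2: s3:0→1
  Δ3: s0:0→1
  (3Δ to stable)
t=11 Δ0: s6=1 s0=1 clk=1 s2=1 s3=1 s1=0 s4=1
  Δ1: clk:1→0
  (1Δ to stable)
t=12 Δ0: s6=1 s0=1 clk=0 s2=1 s3=1 s1=0 s4=1
  Δ1: clk:0→1
  Δ2: s3:1→0
  Δ3: s0:1→0
  (3Δ to stable)
t=13 Δ0: s6=1 s0=0 clk=1 s2=1 s3=0 s1=0 s4=1
  Δ1: clk:1→0
  (1Δ to stable)
t=14 Δ0: s6=1 s0=0 clk=0 s2=1 s3=0 s1=0 s4=1
  Δ1: clk:0→1
  Δ2: s3:0→1
  Δ3: s0:0→1
  (3Δ to stable)

0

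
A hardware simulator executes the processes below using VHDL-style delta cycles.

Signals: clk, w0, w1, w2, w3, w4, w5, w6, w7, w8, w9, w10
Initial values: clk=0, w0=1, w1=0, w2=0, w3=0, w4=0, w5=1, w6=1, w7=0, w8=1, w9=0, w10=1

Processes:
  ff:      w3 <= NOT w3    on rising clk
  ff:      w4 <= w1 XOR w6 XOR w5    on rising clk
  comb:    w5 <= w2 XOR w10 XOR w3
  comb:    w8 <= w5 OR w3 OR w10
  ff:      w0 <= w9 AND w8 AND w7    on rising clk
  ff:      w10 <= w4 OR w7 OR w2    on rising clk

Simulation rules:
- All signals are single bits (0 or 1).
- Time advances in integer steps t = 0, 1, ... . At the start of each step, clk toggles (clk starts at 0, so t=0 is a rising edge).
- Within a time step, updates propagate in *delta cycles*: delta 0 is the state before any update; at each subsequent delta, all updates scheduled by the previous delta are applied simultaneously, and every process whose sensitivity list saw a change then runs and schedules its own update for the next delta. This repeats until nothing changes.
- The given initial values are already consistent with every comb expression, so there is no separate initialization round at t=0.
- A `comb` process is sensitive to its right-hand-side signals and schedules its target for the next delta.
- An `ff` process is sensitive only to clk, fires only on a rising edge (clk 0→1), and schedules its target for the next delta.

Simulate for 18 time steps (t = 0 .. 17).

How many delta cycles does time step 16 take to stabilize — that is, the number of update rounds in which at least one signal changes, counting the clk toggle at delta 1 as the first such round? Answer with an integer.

[bits: w4,w10,w2,w0,w8,w5,w7,w9,w6,w3,clk,w1]
t=0: Δ0=010111001000 Δ1=010111001010 Δ2=000011001110 | 2Δ
t=1: Δ0=000011001110 Δ1=000011001100 | 1Δ
t=2: Δ0=000011001100 Δ1=000011001110 Δ2=000011001010 Δ3=000010001010 Δ4=000000001010 | 4Δ
t=3: Δ0=000000001010 Δ1=000000001000 | 1Δ
t=4: Δ0=000000001000 Δ1=000000001010 Δ2=100000001110 Δ3=100011001110 | 3Δ
t=5: Δ0=100011001110 Δ1=100011001100 | 1Δ
t=6: Δ0=100011001100 Δ1=100011001110 Δ2=010011001010 | 2Δ
t=7: Δ0=010011001010 Δ1=010011001000 | 1Δ
t=8: Δ0=010011001000 Δ1=010011001010 Δ2=000011001110 | 2Δ
t=9: Δ0=000011001110 Δ1=000011001100 | 1Δ
t=10: Δ0=000011001100 Δ1=000011001110 Δ2=000011001010 Δ3=000010001010 Δ4=000000001010 | 4Δ
t=11: Δ0=000000001010 Δ1=000000001000 | 1Δ
t=12: Δ0=000000001000 Δ1=000000001010 Δ2=100000001110 Δ3=100011001110 | 3Δ
t=13: Δ0=100011001110 Δ1=100011001100 | 1Δ
t=14: Δ0=100011001100 Δ1=100011001110 Δ2=010011001010 | 2Δ
t=15: Δ0=010011001010 Δ1=010011001000 | 1Δ
t=16: Δ0=010011001000 Δ1=010011001010 Δ2=000011001110 | 2Δ
t=17: Δ0=000011001110 Δ1=000011001100 | 1Δ

2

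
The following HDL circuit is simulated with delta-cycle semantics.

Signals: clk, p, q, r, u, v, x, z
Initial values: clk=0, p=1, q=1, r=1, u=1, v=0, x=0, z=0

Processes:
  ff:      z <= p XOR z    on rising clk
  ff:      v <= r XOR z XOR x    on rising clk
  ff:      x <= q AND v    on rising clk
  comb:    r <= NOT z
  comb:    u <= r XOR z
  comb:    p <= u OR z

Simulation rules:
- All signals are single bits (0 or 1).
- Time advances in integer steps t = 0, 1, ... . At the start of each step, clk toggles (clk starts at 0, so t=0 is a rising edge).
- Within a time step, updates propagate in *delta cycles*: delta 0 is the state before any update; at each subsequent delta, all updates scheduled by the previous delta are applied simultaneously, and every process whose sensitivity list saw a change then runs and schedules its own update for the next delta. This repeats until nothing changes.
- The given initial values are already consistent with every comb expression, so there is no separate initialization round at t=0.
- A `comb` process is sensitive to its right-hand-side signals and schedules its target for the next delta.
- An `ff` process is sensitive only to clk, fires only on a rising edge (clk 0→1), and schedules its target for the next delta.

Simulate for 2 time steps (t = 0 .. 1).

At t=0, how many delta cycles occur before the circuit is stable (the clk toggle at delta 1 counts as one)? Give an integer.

t0.Δ0 r=1 v=0 clk=0 z=0 x=0 u=1 q=1 p=1
t0.Δ1 r=1 v=0 clk=1 z=0 x=0 u=1 q=1 p=1
t0.Δ2 r=1 v=1 clk=1 z=1 x=0 u=1 q=1 p=1
t0.Δ3 r=0 v=1 clk=1 z=1 x=0 u=0 q=1 p=1
t0.Δ4 r=0 v=1 clk=1 z=1 x=0 u=1 q=1 p=1
t1.Δ0 r=0 v=1 clk=1 z=1 x=0 u=1 q=1 p=1
t1.Δ1 r=0 v=1 clk=0 z=1 x=0 u=1 q=1 p=1

4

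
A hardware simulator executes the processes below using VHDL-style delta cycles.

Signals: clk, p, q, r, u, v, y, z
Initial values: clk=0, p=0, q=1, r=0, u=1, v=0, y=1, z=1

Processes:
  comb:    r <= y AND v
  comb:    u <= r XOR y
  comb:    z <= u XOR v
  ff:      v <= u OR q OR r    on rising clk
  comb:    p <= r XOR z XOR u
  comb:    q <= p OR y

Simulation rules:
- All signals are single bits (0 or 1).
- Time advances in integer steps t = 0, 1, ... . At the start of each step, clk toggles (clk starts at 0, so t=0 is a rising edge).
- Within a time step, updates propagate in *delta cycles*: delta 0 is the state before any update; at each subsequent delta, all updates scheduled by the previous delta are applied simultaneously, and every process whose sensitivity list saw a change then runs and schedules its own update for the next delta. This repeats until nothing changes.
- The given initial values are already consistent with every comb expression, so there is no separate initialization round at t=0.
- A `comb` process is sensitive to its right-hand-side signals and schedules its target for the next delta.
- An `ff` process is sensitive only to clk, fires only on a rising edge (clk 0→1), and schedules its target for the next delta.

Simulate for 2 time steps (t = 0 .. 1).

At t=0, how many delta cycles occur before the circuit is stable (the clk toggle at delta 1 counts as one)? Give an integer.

6

t0.Δ0 q=1 y=1 u=1 clk=0 v=0 z=1 p=0 r=0
t0.Δ1 q=1 y=1 u=1 clk=1 v=0 z=1 p=0 r=0
t0.Δ2 q=1 y=1 u=1 clk=1 v=1 z=1 p=0 r=0
t0.Δ3 q=1 y=1 u=1 clk=1 v=1 z=0 p=0 r=1
t0.Δ4 q=1 y=1 u=0 clk=1 v=1 z=0 p=0 r=1
t0.Δ5 q=1 y=1 u=0 clk=1 v=1 z=1 p=1 r=1
t0.Δ6 q=1 y=1 u=0 clk=1 v=1 z=1 p=0 r=1
t1.Δ0 q=1 y=1 u=0 clk=1 v=1 z=1 p=0 r=1
t1.Δ1 q=1 y=1 u=0 clk=0 v=1 z=1 p=0 r=1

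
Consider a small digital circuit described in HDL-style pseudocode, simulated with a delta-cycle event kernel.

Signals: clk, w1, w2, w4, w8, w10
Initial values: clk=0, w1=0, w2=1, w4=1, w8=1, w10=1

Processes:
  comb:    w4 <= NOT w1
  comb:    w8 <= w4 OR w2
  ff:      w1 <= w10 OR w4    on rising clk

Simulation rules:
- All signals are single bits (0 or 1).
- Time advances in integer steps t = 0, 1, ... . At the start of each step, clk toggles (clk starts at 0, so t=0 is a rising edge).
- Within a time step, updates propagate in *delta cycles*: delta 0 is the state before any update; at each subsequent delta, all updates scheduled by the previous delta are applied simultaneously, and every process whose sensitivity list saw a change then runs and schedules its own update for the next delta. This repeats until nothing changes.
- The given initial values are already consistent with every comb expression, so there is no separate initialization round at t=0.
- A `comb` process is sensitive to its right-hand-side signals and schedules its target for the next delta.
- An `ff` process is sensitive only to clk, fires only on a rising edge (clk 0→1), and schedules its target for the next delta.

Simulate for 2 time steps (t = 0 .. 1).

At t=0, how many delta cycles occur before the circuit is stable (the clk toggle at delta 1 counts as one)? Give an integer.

t0.Δ0 w1=0 w2=1 clk=0 w4=1 w8=1 w10=1
t0.Δ1 w1=0 w2=1 clk=1 w4=1 w8=1 w10=1
t0.Δ2 w1=1 w2=1 clk=1 w4=1 w8=1 w10=1
t0.Δ3 w1=1 w2=1 clk=1 w4=0 w8=1 w10=1
t1.Δ0 w1=1 w2=1 clk=1 w4=0 w8=1 w10=1
t1.Δ1 w1=1 w2=1 clk=0 w4=0 w8=1 w10=1

3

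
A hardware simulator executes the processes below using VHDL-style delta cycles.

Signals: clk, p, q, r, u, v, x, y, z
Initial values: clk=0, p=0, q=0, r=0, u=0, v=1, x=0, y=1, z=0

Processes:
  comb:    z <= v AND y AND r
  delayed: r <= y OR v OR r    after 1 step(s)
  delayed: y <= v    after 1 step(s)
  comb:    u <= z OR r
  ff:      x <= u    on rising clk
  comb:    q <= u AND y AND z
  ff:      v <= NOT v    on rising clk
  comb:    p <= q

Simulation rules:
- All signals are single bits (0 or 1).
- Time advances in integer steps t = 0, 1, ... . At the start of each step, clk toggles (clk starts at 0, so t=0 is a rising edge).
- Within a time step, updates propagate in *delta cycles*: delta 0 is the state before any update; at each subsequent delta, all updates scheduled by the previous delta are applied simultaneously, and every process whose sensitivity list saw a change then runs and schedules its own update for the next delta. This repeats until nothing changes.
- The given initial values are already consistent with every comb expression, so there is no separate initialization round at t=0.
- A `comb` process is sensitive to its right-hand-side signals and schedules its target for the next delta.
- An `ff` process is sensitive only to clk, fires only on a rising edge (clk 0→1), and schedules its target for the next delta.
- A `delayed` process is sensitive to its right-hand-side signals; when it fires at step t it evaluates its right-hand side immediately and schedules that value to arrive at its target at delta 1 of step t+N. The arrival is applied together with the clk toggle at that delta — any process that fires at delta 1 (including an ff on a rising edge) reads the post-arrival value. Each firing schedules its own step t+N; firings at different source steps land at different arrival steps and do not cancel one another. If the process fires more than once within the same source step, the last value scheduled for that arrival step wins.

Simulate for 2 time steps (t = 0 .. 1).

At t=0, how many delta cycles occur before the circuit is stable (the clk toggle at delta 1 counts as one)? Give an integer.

t=0 Δ0: clk=0 z=0 q=0 r=0 y=1 x=0 u=0 v=1 p=0
  Δ1: clk:0→1
  Δ2: v:1→0
  (2Δ to stable)
t=1 Δ0: clk=1 z=0 q=0 r=0 y=1 x=0 u=0 v=0 p=0
  Δ1: clk:1→0, r:0→1, y:1→0
  Δ2: u:0→1
  (2Δ to stable)

2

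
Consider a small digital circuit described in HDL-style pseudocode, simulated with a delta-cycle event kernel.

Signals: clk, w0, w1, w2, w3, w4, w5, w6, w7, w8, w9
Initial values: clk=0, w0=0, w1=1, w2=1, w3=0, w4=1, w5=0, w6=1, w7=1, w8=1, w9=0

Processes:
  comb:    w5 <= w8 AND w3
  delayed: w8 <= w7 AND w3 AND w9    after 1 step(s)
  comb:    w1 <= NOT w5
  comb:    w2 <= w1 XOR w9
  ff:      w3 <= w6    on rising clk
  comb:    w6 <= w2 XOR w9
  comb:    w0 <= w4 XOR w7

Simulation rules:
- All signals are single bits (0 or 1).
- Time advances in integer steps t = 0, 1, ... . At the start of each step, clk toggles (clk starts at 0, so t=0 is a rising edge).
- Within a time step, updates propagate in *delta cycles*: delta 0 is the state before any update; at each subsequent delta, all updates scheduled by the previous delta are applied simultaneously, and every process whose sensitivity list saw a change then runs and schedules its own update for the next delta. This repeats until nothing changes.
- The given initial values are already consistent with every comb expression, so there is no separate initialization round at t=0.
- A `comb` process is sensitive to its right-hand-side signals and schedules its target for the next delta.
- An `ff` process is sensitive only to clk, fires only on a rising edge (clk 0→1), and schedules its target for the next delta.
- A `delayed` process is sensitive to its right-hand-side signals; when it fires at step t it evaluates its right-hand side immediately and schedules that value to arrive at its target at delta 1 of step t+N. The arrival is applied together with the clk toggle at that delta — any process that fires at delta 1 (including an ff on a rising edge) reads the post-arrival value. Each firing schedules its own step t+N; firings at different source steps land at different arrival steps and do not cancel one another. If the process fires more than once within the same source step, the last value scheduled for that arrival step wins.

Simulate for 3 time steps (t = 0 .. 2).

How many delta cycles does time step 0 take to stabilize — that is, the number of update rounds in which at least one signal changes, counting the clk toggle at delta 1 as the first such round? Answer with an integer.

t0.Δ0 w2=1 clk=0 w3=0 w8=1 w7=1 w4=1 w5=0 w9=0 w1=1 w0=0 w6=1
t0.Δ1 w2=1 clk=1 w3=0 w8=1 w7=1 w4=1 w5=0 w9=0 w1=1 w0=0 w6=1
t0.Δ2 w2=1 clk=1 w3=1 w8=1 w7=1 w4=1 w5=0 w9=0 w1=1 w0=0 w6=1
t0.Δ3 w2=1 clk=1 w3=1 w8=1 w7=1 w4=1 w5=1 w9=0 w1=1 w0=0 w6=1
t0.Δ4 w2=1 clk=1 w3=1 w8=1 w7=1 w4=1 w5=1 w9=0 w1=0 w0=0 w6=1
t0.Δ5 w2=0 clk=1 w3=1 w8=1 w7=1 w4=1 w5=1 w9=0 w1=0 w0=0 w6=1
t0.Δ6 w2=0 clk=1 w3=1 w8=1 w7=1 w4=1 w5=1 w9=0 w1=0 w0=0 w6=0
t1.Δ0 w2=0 clk=1 w3=1 w8=1 w7=1 w4=1 w5=1 w9=0 w1=0 w0=0 w6=0
t1.Δ1 w2=0 clk=0 w3=1 w8=0 w7=1 w4=1 w5=1 w9=0 w1=0 w0=0 w6=0
t1.Δ2 w2=0 clk=0 w3=1 w8=0 w7=1 w4=1 w5=0 w9=0 w1=0 w0=0 w6=0
t1.Δ3 w2=0 clk=0 w3=1 w8=0 w7=1 w4=1 w5=0 w9=0 w1=1 w0=0 w6=0
t1.Δ4 w2=1 clk=0 w3=1 w8=0 w7=1 w4=1 w5=0 w9=0 w1=1 w0=0 w6=0
t1.Δ5 w2=1 clk=0 w3=1 w8=0 w7=1 w4=1 w5=0 w9=0 w1=1 w0=0 w6=1
t2.Δ0 w2=1 clk=0 w3=1 w8=0 w7=1 w4=1 w5=0 w9=0 w1=1 w0=0 w6=1
t2.Δ1 w2=1 clk=1 w3=1 w8=0 w7=1 w4=1 w5=0 w9=0 w1=1 w0=0 w6=1

6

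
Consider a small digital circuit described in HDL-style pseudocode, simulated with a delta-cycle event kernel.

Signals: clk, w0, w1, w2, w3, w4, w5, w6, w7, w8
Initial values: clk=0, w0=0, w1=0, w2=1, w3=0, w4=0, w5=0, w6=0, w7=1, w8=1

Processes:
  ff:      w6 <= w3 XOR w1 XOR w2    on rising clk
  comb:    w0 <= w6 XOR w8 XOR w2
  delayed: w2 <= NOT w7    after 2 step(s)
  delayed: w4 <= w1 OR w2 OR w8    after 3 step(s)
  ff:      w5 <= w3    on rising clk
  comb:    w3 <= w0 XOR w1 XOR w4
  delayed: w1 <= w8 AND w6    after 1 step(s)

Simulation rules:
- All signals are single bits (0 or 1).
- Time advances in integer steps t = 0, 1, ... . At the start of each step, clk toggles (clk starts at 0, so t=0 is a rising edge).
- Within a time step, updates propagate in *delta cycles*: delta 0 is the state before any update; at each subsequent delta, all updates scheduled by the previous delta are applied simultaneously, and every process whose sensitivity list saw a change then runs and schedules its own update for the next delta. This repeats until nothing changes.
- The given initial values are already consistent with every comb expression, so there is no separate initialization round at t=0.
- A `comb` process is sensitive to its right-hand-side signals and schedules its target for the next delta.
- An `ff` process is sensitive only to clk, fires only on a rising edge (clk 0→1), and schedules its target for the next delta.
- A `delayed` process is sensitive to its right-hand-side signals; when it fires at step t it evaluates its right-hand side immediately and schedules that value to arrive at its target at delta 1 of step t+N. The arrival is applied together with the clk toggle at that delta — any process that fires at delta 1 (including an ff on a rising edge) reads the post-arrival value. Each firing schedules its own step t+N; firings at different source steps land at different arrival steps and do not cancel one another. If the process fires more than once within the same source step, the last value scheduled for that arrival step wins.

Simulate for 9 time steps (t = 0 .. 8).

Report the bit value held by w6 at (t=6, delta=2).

1

t0.Δ0 w2=1 clk=0 w1=0 w5=0 w4=0 w7=1 w6=0 w3=0 w8=1 w0=0
t0.Δ1 w2=1 clk=1 w1=0 w5=0 w4=0 w7=1 w6=0 w3=0 w8=1 w0=0
t0.Δ2 w2=1 clk=1 w1=0 w5=0 w4=0 w7=1 w6=1 w3=0 w8=1 w0=0
t0.Δ3 w2=1 clk=1 w1=0 w5=0 w4=0 w7=1 w6=1 w3=0 w8=1 w0=1
t0.Δ4 w2=1 clk=1 w1=0 w5=0 w4=0 w7=1 w6=1 w3=1 w8=1 w0=1
t1.Δ0 w2=1 clk=1 w1=0 w5=0 w4=0 w7=1 w6=1 w3=1 w8=1 w0=1
t1.Δ1 w2=1 clk=0 w1=1 w5=0 w4=0 w7=1 w6=1 w3=1 w8=1 w0=1
t1.Δ2 w2=1 clk=0 w1=1 w5=0 w4=0 w7=1 w6=1 w3=0 w8=1 w0=1
t2.Δ0 w2=1 clk=0 w1=1 w5=0 w4=0 w7=1 w6=1 w3=0 w8=1 w0=1
t2.Δ1 w2=1 clk=1 w1=1 w5=0 w4=0 w7=1 w6=1 w3=0 w8=1 w0=1
t2.Δ2 w2=1 clk=1 w1=1 w5=0 w4=0 w7=1 w6=0 w3=0 w8=1 w0=1
t2.Δ3 w2=1 clk=1 w1=1 w5=0 w4=0 w7=1 w6=0 w3=0 w8=1 w0=0
t2.Δ4 w2=1 clk=1 w1=1 w5=0 w4=0 w7=1 w6=0 w3=1 w8=1 w0=0
t3.Δ0 w2=1 clk=1 w1=1 w5=0 w4=0 w7=1 w6=0 w3=1 w8=1 w0=0
t3.Δ1 w2=1 clk=0 w1=0 w5=0 w4=0 w7=1 w6=0 w3=1 w8=1 w0=0
t3.Δ2 w2=1 clk=0 w1=0 w5=0 w4=0 w7=1 w6=0 w3=0 w8=1 w0=0
t4.Δ0 w2=1 clk=0 w1=0 w5=0 w4=0 w7=1 w6=0 w3=0 w8=1 w0=0
t4.Δ1 w2=1 clk=1 w1=0 w5=0 w4=1 w7=1 w6=0 w3=0 w8=1 w0=0
t4.Δ2 w2=1 clk=1 w1=0 w5=0 w4=1 w7=1 w6=1 w3=1 w8=1 w0=0
t4.Δ3 w2=1 clk=1 w1=0 w5=0 w4=1 w7=1 w6=1 w3=1 w8=1 w0=1
t4.Δ4 w2=1 clk=1 w1=0 w5=0 w4=1 w7=1 w6=1 w3=0 w8=1 w0=1
t5.Δ0 w2=1 clk=1 w1=0 w5=0 w4=1 w7=1 w6=1 w3=0 w8=1 w0=1
t5.Δ1 w2=1 clk=0 w1=1 w5=0 w4=1 w7=1 w6=1 w3=0 w8=1 w0=1
t5.Δ2 w2=1 clk=0 w1=1 w5=0 w4=1 w7=1 w6=1 w3=1 w8=1 w0=1
t6.Δ0 w2=1 clk=0 w1=1 w5=0 w4=1 w7=1 w6=1 w3=1 w8=1 w0=1
t6.Δ1 w2=1 clk=1 w1=1 w5=0 w4=1 w7=1 w6=1 w3=1 w8=1 w0=1
t6.Δ2 w2=1 clk=1 w1=1 w5=1 w4=1 w7=1 w6=1 w3=1 w8=1 w0=1
t7.Δ0 w2=1 clk=1 w1=1 w5=1 w4=1 w7=1 w6=1 w3=1 w8=1 w0=1
t7.Δ1 w2=1 clk=0 w1=1 w5=1 w4=1 w7=1 w6=1 w3=1 w8=1 w0=1
t8.Δ0 w2=1 clk=0 w1=1 w5=1 w4=1 w7=1 w6=1 w3=1 w8=1 w0=1
t8.Δ1 w2=1 clk=1 w1=1 w5=1 w4=1 w7=1 w6=1 w3=1 w8=1 w0=1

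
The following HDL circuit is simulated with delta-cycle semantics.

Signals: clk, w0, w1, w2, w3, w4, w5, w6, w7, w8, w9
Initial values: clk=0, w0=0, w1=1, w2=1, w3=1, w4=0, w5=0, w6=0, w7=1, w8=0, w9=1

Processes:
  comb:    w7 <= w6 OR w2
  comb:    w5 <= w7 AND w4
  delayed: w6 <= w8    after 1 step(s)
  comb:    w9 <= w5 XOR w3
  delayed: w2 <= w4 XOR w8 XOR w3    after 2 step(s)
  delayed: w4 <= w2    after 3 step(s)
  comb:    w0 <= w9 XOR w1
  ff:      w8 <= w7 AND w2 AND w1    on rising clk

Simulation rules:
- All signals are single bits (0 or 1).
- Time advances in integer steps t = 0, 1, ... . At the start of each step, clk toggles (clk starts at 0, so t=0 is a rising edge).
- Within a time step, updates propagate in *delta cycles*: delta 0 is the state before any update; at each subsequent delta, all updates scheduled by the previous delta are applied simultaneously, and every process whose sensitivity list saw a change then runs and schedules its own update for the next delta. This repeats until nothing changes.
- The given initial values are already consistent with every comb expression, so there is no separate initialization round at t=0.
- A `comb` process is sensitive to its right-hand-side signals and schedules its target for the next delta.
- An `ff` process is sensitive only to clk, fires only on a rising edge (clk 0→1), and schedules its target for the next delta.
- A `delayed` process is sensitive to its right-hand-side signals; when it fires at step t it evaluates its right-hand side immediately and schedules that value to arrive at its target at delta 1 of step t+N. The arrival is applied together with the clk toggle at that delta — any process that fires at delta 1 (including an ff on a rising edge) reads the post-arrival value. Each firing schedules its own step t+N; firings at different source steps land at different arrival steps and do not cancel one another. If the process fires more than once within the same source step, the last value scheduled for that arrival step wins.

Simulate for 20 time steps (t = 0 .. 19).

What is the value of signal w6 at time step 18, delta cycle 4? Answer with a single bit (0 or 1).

t=0 Δ0: w7=1 w2=1 w6=0 w4=0 clk=0 w5=0 w1=1 w3=1 w8=0 w9=1 w0=0
  Δ1: clk:0→1
  Δ2: w8:0→1
  (2Δ to stable)
t=1 Δ0: w7=1 w2=1 w6=0 w4=0 clk=1 w5=0 w1=1 w3=1 w8=1 w9=1 w0=0
  Δ1: w6:0→1, clk:1→0
  (1Δ to stable)
t=2 Δ0: w7=1 w2=1 w6=1 w4=0 clk=0 w5=0 w1=1 w3=1 w8=1 w9=1 w0=0
  Δ1: w2:1→0, clk:0→1
  Δ2: w8:1→0
  (2Δ to stable)
t=3 Δ0: w7=1 w2=0 w6=1 w4=0 clk=1 w5=0 w1=1 w3=1 w8=0 w9=1 w0=0
  Δ1: w6:1→0, clk:1→0
  Δ2: w7:1→0
  (2Δ to stable)
t=4 Δ0: w7=0 w2=0 w6=0 w4=0 clk=0 w5=0 w1=1 w3=1 w8=0 w9=1 w0=0
  Δ1: w2:0→1, clk:0→1
  Δ2: w7:0→1
  (2Δ to stable)
t=5 Δ0: w7=1 w2=1 w6=0 w4=0 clk=1 w5=0 w1=1 w3=1 w8=0 w9=1 w0=0
  Δ1: clk:1→0
  (1Δ to stable)
t=6 Δ0: w7=1 w2=1 w6=0 w4=0 clk=0 w5=0 w1=1 w3=1 w8=0 w9=1 w0=0
  Δ1: clk:0→1
  Δ2: w8:0→1
  (2Δ to stable)
t=7 Δ0: w7=1 w2=1 w6=0 w4=0 clk=1 w5=0 w1=1 w3=1 w8=1 w9=1 w0=0
  Δ1: w6:0→1, w4:0→1, clk:1→0
  Δ2: w5:0→1
  Δ3: w9:1→0
  Δ4: w0:0→1
  (4Δ to stable)
t=8 Δ0: w7=1 w2=1 w6=1 w4=1 clk=0 w5=1 w1=1 w3=1 w8=1 w9=0 w0=1
  Δ1: w2:1→0, clk:0→1
  Δ2: w8:1→0
  (2Δ to stable)
t=9 Δ0: w7=1 w2=0 w6=1 w4=1 clk=1 w5=1 w1=1 w3=1 w8=0 w9=0 w0=1
  Δ1: w2:0→1, w6:1→0, clk:1→0
  (1Δ to stable)
t=10 Δ0: w7=1 w2=1 w6=0 w4=1 clk=0 w5=1 w1=1 w3=1 w8=0 w9=0 w0=1
  Δ1: w2:1→0, clk:0→1
  Δ2: w7:1→0
  Δ3: w5:1→0
  Δ4: w9:0→1
  Δ5: w0:1→0
  (5Δ to stable)
t=11 Δ0: w7=0 w2=0 w6=0 w4=1 clk=1 w5=0 w1=1 w3=1 w8=0 w9=1 w0=0
  Δ1: w4:1→0, clk:1→0
  (1Δ to stable)
t=12 Δ0: w7=0 w2=0 w6=0 w4=0 clk=0 w5=0 w1=1 w3=1 w8=0 w9=1 w0=0
  Δ1: w4:0→1, clk:0→1
  (1Δ to stable)
t=13 Δ0: w7=0 w2=0 w6=0 w4=1 clk=1 w5=0 w1=1 w3=1 w8=0 w9=1 w0=0
  Δ1: w2:0→1, w4:1→0, clk:1→0
  Δ2: w7:0→1
  (2Δ to stable)
t=14 Δ0: w7=1 w2=1 w6=0 w4=0 clk=0 w5=0 w1=1 w3=1 w8=0 w9=1 w0=0
  Δ1: w2:1→0, clk:0→1
  Δ2: w7:1→0
  (2Δ to stable)
t=15 Δ0: w7=0 w2=0 w6=0 w4=0 clk=1 w5=0 w1=1 w3=1 w8=0 w9=1 w0=0
  Δ1: w2:0→1, clk:1→0
  Δ2: w7:0→1
  (2Δ to stable)
t=16 Δ0: w7=1 w2=1 w6=0 w4=0 clk=0 w5=0 w1=1 w3=1 w8=0 w9=1 w0=0
  Δ1: w4:0→1, clk:0→1
  Δ2: w5:0→1, w8:0→1
  Δ3: w9:1→0
  Δ4: w0:0→1
  (4Δ to stable)
t=17 Δ0: w7=1 w2=1 w6=0 w4=1 clk=1 w5=1 w1=1 w3=1 w8=1 w9=0 w0=1
  Δ1: w6:0→1, w4:1→0, clk:1→0
  Δ2: w5:1→0
  Δ3: w9:0→1
  Δ4: w0:1→0
  (4Δ to stable)
t=18 Δ0: w7=1 w2=1 w6=1 w4=0 clk=0 w5=0 w1=1 w3=1 w8=1 w9=1 w0=0
  Δ1: w4:0→1, clk:0→1
  Δ2: w5:0→1
  Δ3: w9:1→0
  Δ4: w0:0→1
  (4Δ to stable)
t=19 Δ0: w7=1 w2=1 w6=1 w4=1 clk=1 w5=1 w1=1 w3=1 w8=1 w9=0 w0=1
  Δ1: w2:1→0, clk:1→0
  (1Δ to stable)

1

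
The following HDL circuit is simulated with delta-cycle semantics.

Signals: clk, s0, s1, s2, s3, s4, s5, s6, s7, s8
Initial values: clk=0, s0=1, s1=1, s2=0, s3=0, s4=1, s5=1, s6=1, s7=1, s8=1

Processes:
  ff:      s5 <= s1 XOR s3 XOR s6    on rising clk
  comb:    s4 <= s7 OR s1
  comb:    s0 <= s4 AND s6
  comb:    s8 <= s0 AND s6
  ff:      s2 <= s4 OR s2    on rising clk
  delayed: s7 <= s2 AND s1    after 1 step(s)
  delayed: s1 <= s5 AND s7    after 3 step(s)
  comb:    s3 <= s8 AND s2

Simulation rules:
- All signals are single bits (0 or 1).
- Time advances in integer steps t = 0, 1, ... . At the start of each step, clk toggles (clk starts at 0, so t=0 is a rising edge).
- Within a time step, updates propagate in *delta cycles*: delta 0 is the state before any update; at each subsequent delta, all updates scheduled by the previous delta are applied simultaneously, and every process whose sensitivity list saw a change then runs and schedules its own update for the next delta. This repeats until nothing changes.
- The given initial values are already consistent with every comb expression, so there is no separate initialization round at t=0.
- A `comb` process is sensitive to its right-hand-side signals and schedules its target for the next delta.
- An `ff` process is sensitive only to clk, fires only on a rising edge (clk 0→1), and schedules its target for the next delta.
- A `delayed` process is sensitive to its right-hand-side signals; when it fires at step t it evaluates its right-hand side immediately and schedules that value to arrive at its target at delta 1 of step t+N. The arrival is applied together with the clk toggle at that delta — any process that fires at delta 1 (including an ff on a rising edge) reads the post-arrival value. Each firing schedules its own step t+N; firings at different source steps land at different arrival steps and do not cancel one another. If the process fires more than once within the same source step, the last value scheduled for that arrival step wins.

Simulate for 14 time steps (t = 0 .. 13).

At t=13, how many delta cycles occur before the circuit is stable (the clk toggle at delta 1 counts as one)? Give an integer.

5

t0.Δ0 s5=1 s0=1 s1=1 s8=1 s2=0 s4=1 s6=1 clk=0 s3=0 s7=1
t0.Δ1 s5=1 s0=1 s1=1 s8=1 s2=0 s4=1 s6=1 clk=1 s3=0 s7=1
t0.Δ2 s5=0 s0=1 s1=1 s8=1 s2=1 s4=1 s6=1 clk=1 s3=0 s7=1
t0.Δ3 s5=0 s0=1 s1=1 s8=1 s2=1 s4=1 s6=1 clk=1 s3=1 s7=1
t1.Δ0 s5=0 s0=1 s1=1 s8=1 s2=1 s4=1 s6=1 clk=1 s3=1 s7=1
t1.Δ1 s5=0 s0=1 s1=1 s8=1 s2=1 s4=1 s6=1 clk=0 s3=1 s7=1
t2.Δ0 s5=0 s0=1 s1=1 s8=1 s2=1 s4=1 s6=1 clk=0 s3=1 s7=1
t2.Δ1 s5=0 s0=1 s1=1 s8=1 s2=1 s4=1 s6=1 clk=1 s3=1 s7=1
t2.Δ2 s5=1 s0=1 s1=1 s8=1 s2=1 s4=1 s6=1 clk=1 s3=1 s7=1
t3.Δ0 s5=1 s0=1 s1=1 s8=1 s2=1 s4=1 s6=1 clk=1 s3=1 s7=1
t3.Δ1 s5=1 s0=1 s1=0 s8=1 s2=1 s4=1 s6=1 clk=0 s3=1 s7=1
t4.Δ0 s5=1 s0=1 s1=0 s8=1 s2=1 s4=1 s6=1 clk=0 s3=1 s7=1
t4.Δ1 s5=1 s0=1 s1=0 s8=1 s2=1 s4=1 s6=1 clk=1 s3=1 s7=0
t4.Δ2 s5=0 s0=1 s1=0 s8=1 s2=1 s4=0 s6=1 clk=1 s3=1 s7=0
t4.Δ3 s5=0 s0=0 s1=0 s8=1 s2=1 s4=0 s6=1 clk=1 s3=1 s7=0
t4.Δ4 s5=0 s0=0 s1=0 s8=0 s2=1 s4=0 s6=1 clk=1 s3=1 s7=0
t4.Δ5 s5=0 s0=0 s1=0 s8=0 s2=1 s4=0 s6=1 clk=1 s3=0 s7=0
t5.Δ0 s5=0 s0=0 s1=0 s8=0 s2=1 s4=0 s6=1 clk=1 s3=0 s7=0
t5.Δ1 s5=0 s0=0 s1=1 s8=0 s2=1 s4=0 s6=1 clk=0 s3=0 s7=0
t5.Δ2 s5=0 s0=0 s1=1 s8=0 s2=1 s4=1 s6=1 clk=0 s3=0 s7=0
t5.Δ3 s5=0 s0=1 s1=1 s8=0 s2=1 s4=1 s6=1 clk=0 s3=0 s7=0
t5.Δ4 s5=0 s0=1 s1=1 s8=1 s2=1 s4=1 s6=1 clk=0 s3=0 s7=0
t5.Δ5 s5=0 s0=1 s1=1 s8=1 s2=1 s4=1 s6=1 clk=0 s3=1 s7=0
t6.Δ0 s5=0 s0=1 s1=1 s8=1 s2=1 s4=1 s6=1 clk=0 s3=1 s7=0
t6.Δ1 s5=0 s0=1 s1=1 s8=1 s2=1 s4=1 s6=1 clk=1 s3=1 s7=1
t6.Δ2 s5=1 s0=1 s1=1 s8=1 s2=1 s4=1 s6=1 clk=1 s3=1 s7=1
t7.Δ0 s5=1 s0=1 s1=1 s8=1 s2=1 s4=1 s6=1 clk=1 s3=1 s7=1
t7.Δ1 s5=1 s0=1 s1=0 s8=1 s2=1 s4=1 s6=1 clk=0 s3=1 s7=1
t8.Δ0 s5=1 s0=1 s1=0 s8=1 s2=1 s4=1 s6=1 clk=0 s3=1 s7=1
t8.Δ1 s5=1 s0=1 s1=0 s8=1 s2=1 s4=1 s6=1 clk=1 s3=1 s7=0
t8.Δ2 s5=0 s0=1 s1=0 s8=1 s2=1 s4=0 s6=1 clk=1 s3=1 s7=0
t8.Δ3 s5=0 s0=0 s1=0 s8=1 s2=1 s4=0 s6=1 clk=1 s3=1 s7=0
t8.Δ4 s5=0 s0=0 s1=0 s8=0 s2=1 s4=0 s6=1 clk=1 s3=1 s7=0
t8.Δ5 s5=0 s0=0 s1=0 s8=0 s2=1 s4=0 s6=1 clk=1 s3=0 s7=0
t9.Δ0 s5=0 s0=0 s1=0 s8=0 s2=1 s4=0 s6=1 clk=1 s3=0 s7=0
t9.Δ1 s5=0 s0=0 s1=1 s8=0 s2=1 s4=0 s6=1 clk=0 s3=0 s7=0
t9.Δ2 s5=0 s0=0 s1=1 s8=0 s2=1 s4=1 s6=1 clk=0 s3=0 s7=0
t9.Δ3 s5=0 s0=1 s1=1 s8=0 s2=1 s4=1 s6=1 clk=0 s3=0 s7=0
t9.Δ4 s5=0 s0=1 s1=1 s8=1 s2=1 s4=1 s6=1 clk=0 s3=0 s7=0
t9.Δ5 s5=0 s0=1 s1=1 s8=1 s2=1 s4=1 s6=1 clk=0 s3=1 s7=0
t10.Δ0 s5=0 s0=1 s1=1 s8=1 s2=1 s4=1 s6=1 clk=0 s3=1 s7=0
t10.Δ1 s5=0 s0=1 s1=1 s8=1 s2=1 s4=1 s6=1 clk=1 s3=1 s7=1
t10.Δ2 s5=1 s0=1 s1=1 s8=1 s2=1 s4=1 s6=1 clk=1 s3=1 s7=1
t11.Δ0 s5=1 s0=1 s1=1 s8=1 s2=1 s4=1 s6=1 clk=1 s3=1 s7=1
t11.Δ1 s5=1 s0=1 s1=0 s8=1 s2=1 s4=1 s6=1 clk=0 s3=1 s7=1
t12.Δ0 s5=1 s0=1 s1=0 s8=1 s2=1 s4=1 s6=1 clk=0 s3=1 s7=1
t12.Δ1 s5=1 s0=1 s1=0 s8=1 s2=1 s4=1 s6=1 clk=1 s3=1 s7=0
t12.Δ2 s5=0 s0=1 s1=0 s8=1 s2=1 s4=0 s6=1 clk=1 s3=1 s7=0
t12.Δ3 s5=0 s0=0 s1=0 s8=1 s2=1 s4=0 s6=1 clk=1 s3=1 s7=0
t12.Δ4 s5=0 s0=0 s1=0 s8=0 s2=1 s4=0 s6=1 clk=1 s3=1 s7=0
t12.Δ5 s5=0 s0=0 s1=0 s8=0 s2=1 s4=0 s6=1 clk=1 s3=0 s7=0
t13.Δ0 s5=0 s0=0 s1=0 s8=0 s2=1 s4=0 s6=1 clk=1 s3=0 s7=0
t13.Δ1 s5=0 s0=0 s1=1 s8=0 s2=1 s4=0 s6=1 clk=0 s3=0 s7=0
t13.Δ2 s5=0 s0=0 s1=1 s8=0 s2=1 s4=1 s6=1 clk=0 s3=0 s7=0
t13.Δ3 s5=0 s0=1 s1=1 s8=0 s2=1 s4=1 s6=1 clk=0 s3=0 s7=0
t13.Δ4 s5=0 s0=1 s1=1 s8=1 s2=1 s4=1 s6=1 clk=0 s3=0 s7=0
t13.Δ5 s5=0 s0=1 s1=1 s8=1 s2=1 s4=1 s6=1 clk=0 s3=1 s7=0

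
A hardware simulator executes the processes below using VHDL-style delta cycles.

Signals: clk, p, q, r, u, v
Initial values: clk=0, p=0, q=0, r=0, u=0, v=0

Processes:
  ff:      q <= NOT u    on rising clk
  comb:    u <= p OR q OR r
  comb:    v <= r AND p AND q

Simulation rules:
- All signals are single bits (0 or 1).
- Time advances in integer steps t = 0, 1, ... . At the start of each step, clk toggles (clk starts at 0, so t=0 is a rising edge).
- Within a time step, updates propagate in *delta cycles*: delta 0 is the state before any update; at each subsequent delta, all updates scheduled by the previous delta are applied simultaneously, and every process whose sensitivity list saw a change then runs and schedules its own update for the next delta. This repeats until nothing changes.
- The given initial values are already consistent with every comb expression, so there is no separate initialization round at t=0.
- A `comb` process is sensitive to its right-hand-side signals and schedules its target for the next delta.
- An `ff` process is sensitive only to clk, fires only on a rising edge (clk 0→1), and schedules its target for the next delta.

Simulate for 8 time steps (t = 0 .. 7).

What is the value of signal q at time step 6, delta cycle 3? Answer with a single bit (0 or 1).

t=0 Δ0: q=0 v=0 clk=0 r=0 u=0 p=0
  Δ1: clk:0→1
  Δ2: q:0→1
  Δ3: u:0→1
  (3Δ to stable)
t=1 Δ0: q=1 v=0 clk=1 r=0 u=1 p=0
  Δ1: clk:1→0
  (1Δ to stable)
t=2 Δ0: q=1 v=0 clk=0 r=0 u=1 p=0
  Δ1: clk:0→1
  Δ2: q:1→0
  Δ3: u:1→0
  (3Δ to stable)
t=3 Δ0: q=0 v=0 clk=1 r=0 u=0 p=0
  Δ1: clk:1→0
  (1Δ to stable)
t=4 Δ0: q=0 v=0 clk=0 r=0 u=0 p=0
  Δ1: clk:0→1
  Δ2: q:0→1
  Δ3: u:0→1
  (3Δ to stable)
t=5 Δ0: q=1 v=0 clk=1 r=0 u=1 p=0
  Δ1: clk:1→0
  (1Δ to stable)
t=6 Δ0: q=1 v=0 clk=0 r=0 u=1 p=0
  Δ1: clk:0→1
  Δ2: q:1→0
  Δ3: u:1→0
  (3Δ to stable)
t=7 Δ0: q=0 v=0 clk=1 r=0 u=0 p=0
  Δ1: clk:1→0
  (1Δ to stable)

0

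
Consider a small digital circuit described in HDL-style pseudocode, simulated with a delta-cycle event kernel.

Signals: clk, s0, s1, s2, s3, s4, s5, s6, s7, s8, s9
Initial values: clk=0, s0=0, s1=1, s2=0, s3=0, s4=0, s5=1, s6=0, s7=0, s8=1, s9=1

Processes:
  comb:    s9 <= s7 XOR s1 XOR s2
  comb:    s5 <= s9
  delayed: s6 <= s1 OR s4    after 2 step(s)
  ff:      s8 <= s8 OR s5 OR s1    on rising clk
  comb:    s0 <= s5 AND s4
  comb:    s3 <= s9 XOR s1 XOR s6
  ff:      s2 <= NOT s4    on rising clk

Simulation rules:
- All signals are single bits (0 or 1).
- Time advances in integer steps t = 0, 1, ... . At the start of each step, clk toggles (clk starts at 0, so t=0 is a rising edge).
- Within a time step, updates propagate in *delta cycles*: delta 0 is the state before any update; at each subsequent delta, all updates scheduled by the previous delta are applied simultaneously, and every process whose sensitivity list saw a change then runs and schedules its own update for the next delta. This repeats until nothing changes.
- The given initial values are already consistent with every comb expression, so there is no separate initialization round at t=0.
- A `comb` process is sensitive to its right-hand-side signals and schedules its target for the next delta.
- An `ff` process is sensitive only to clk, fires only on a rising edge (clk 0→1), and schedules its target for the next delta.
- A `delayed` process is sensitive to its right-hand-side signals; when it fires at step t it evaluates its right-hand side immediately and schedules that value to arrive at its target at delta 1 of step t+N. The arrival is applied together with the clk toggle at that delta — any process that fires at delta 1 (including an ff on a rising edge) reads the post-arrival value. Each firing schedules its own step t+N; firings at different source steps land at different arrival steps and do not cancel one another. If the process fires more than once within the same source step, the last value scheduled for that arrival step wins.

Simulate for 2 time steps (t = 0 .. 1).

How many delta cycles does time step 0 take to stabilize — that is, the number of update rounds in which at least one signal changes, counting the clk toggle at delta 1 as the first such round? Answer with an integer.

4

t=0 Δ0: s0=0 s8=1 s9=1 s5=1 s3=0 s1=1 s4=0 s6=0 s7=0 s2=0 clk=0
  Δ1: clk:0→1
  Δ2: s2:0→1
  Δ3: s9:1→0
  Δ4: s5:1→0, s3:0→1
  (4Δ to stable)
t=1 Δ0: s0=0 s8=1 s9=0 s5=0 s3=1 s1=1 s4=0 s6=0 s7=0 s2=1 clk=1
  Δ1: clk:1→0
  (1Δ to stable)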